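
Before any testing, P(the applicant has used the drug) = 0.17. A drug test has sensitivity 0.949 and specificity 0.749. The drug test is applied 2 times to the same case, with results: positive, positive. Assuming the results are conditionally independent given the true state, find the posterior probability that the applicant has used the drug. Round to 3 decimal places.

With H the event that the applicant has used the drug, the joint likelihood of the observed sequence is P(data|H) = 0.949·0.949 = 0.90060 and P(data|¬H) = 0.251·0.251 = 0.063001.
Bayes: P(H|data) = 0.17·0.90060 / (0.17·0.90060 + 0.83·0.063001) = 0.15310/0.20539 = 0.7454.

Posterior P(H) ≈ 0.745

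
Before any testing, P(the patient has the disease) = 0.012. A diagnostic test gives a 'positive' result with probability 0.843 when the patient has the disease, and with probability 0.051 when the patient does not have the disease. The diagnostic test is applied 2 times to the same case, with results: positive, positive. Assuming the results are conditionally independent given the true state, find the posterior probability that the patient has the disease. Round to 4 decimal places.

With H the event that the patient has the disease, the joint likelihood of the observed sequence is P(data|H) = 0.843·0.843 = 0.71065 and P(data|¬H) = 0.051·0.051 = 0.0026010.
Bayes: P(H|data) = 0.012·0.71065 / (0.012·0.71065 + 0.988·0.0026010) = 0.0085278/0.011098 = 0.7684.

Posterior P(H) ≈ 0.7684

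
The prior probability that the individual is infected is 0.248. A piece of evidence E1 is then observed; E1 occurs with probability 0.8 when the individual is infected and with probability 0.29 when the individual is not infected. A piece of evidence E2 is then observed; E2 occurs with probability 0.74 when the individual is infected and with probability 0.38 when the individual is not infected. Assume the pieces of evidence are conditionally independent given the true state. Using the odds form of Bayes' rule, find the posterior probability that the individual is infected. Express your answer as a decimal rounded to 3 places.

Posterior probability ≈ 0.639

Prior odds = 0.248/(1−0.248) = 0.32979.
Likelihood ratio for E1 = 0.8/0.29 = 2.7586.
Likelihood ratio for E2 = 0.74/0.38 = 1.9474.
Posterior odds = prior odds × LR₁ × LR₂ = 1.7716.
Posterior probability = odds/(1+odds) = 1.7716/2.7716 = 0.639.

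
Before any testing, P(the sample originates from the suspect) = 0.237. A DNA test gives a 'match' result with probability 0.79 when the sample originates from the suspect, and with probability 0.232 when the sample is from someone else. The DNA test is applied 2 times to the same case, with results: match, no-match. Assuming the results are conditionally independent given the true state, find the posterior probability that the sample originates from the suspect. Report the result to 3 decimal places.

With H the event that the sample originates from the suspect, the joint likelihood of the observed sequence is P(data|H) = 0.79·0.21 = 0.16590 and P(data|¬H) = 0.232·0.768 = 0.17818.
Bayes: P(H|data) = 0.237·0.16590 / (0.237·0.16590 + 0.763·0.17818) = 0.039318/0.17527 = 0.2243.

Posterior P(H) ≈ 0.224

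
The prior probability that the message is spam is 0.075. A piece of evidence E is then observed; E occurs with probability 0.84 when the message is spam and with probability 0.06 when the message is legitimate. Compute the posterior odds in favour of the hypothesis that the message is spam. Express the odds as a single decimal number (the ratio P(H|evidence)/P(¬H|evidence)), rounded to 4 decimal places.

Posterior odds ≈ 1.1351

Prior odds = 0.075/(1−0.075) = 0.081081. In log-odds, ln(0.081081) = -2.5123.
Add log likelihood ratio: ln(14.000) = 2.6391.
Posterior log-odds = 0.12675, so posterior odds = exp(0.12675) = 1.1351.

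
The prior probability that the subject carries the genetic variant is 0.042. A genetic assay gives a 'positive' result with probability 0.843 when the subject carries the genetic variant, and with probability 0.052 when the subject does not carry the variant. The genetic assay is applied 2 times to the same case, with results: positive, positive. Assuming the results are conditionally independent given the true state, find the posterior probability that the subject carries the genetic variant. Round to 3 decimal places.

Let H be the event that the subject carries the genetic variant; start with P(H) = 0.042. P('positive'|H) = 0.843, P('positive'|¬H) = 0.052.
Update on result 1 ('positive'): P(H) ← 0.843·0.0420 / (0.843·0.0420 + 0.052·0.9580) = 0.035406/0.085222 = 0.4155.
Update on result 2 ('positive'): P(H) ← 0.843·0.4155 / (0.843·0.4155 + 0.052·0.5845) = 0.35023/0.38063 = 0.9201.

Posterior P(H) ≈ 0.920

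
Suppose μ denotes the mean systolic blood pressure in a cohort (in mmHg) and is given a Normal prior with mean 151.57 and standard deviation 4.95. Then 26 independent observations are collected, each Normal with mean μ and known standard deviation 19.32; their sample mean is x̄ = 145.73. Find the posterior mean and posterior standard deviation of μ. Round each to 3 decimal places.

Posterior mean ≈ 147.888; posterior SD ≈ 3.009

Prior precision 1/τ₀² = 1/4.95² = 0.0408122; data precision n/σ² = 26/19.32² = 0.0696561.
Posterior precision = 0.0408122 + 0.0696561 = 0.110468, giving posterior SD = 1/√0.110468 = 3.009.
Posterior mean = (0.0408122·151.57 + 0.0696561·145.73) / 0.110468 = 147.888.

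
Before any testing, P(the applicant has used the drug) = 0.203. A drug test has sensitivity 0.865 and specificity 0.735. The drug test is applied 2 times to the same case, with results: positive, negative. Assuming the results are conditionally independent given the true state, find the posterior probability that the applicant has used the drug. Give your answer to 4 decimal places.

Posterior P(H) ≈ 0.1325

Let H be the event that the applicant has used the drug; start with P(H) = 0.203. P('positive'|H) = 0.865, P('positive'|¬H) = 0.265.
Update on result 1 ('positive'): P(H) ← 0.865·0.2030 / (0.865·0.2030 + 0.265·0.7970) = 0.17560/0.38680 = 0.4540.
Update on result 2 ('negative'): P(H) ← 0.135·0.4540 / (0.135·0.4540 + 0.735·0.5460) = 0.061286/0.46262 = 0.1325.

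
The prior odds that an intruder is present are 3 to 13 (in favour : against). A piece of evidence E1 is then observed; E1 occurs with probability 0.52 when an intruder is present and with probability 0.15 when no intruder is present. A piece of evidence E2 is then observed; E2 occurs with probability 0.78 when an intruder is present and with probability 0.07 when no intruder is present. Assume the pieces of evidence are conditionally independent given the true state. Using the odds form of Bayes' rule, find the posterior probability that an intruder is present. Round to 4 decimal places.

Prior odds = 3/13 = 0.23077. In log-odds, ln(0.23077) = -1.4663.
Add log likelihood ratios: ln(3.4667) + ln(11.143) = 3.6540.
Posterior log-odds = 2.1877, so posterior odds = exp(2.1877) = 8.9143. Converting, P(H|E) = 8.9143/9.9143 = 0.8991.

Posterior probability ≈ 0.8991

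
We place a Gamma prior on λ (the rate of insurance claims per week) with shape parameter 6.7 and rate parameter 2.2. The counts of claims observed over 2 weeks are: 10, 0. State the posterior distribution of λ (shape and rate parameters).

The Poisson likelihood adds the total count to the shape and the number of exposure periods to the rate. Here ∑xᵢ = 10 and n = 2, so shape 6.7→16.7 and rate 2.2→4.2.

Posterior: Gamma(shape=16.7, rate=4.2)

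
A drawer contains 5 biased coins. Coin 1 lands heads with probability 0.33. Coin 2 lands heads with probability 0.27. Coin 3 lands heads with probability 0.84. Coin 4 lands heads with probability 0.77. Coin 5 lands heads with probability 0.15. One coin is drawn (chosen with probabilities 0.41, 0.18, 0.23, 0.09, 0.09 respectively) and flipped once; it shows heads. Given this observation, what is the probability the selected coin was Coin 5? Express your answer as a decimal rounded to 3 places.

Posterior probability ≈ 0.029

P(heads|C1) = 0.33; P(heads|C2) = 0.27; P(heads|C3) = 0.84; P(heads|C4) = 0.77; P(heads|C5) = 0.15.
Prior × likelihood for each source: 0.41·0.33=0.1353, 0.18·0.27=0.04860, 0.23·0.84=0.1932, 0.09·0.77=0.06930, 0.09·0.15=0.01350. Summing gives P(heads) = 0.45990.
P(Coin 5 | heads) = 0.01350 / 0.45990 = 0.029.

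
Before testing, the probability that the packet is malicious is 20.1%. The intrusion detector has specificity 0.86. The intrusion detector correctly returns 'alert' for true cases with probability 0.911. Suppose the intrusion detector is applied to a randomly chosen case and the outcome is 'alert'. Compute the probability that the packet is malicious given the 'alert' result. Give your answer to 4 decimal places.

Let H be the event that the packet is malicious. P(H) = 0.201, so P(¬H) = 0.799. With E the 'alert' result, P(E|H) = 0.911 and P(E|¬H) = 0.14.
P(E) = 0.911·0.201 + 0.14·0.799 = 0.18311 + 0.11186 = 0.29497.
By Bayes' theorem, P(H|E) = 0.18311 / 0.29497 = 0.6208.

P(H | E) ≈ 0.6208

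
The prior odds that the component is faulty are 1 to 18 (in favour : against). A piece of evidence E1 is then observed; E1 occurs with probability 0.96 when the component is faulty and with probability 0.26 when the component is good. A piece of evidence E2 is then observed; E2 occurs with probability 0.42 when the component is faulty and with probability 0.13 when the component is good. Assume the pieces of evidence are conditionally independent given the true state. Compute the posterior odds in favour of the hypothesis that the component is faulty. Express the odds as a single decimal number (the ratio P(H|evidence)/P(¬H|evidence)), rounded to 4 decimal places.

Posterior odds ≈ 0.6627

Prior odds = 1/18 = 0.055556.
Likelihood ratio for E1 = 0.96/0.26 = 3.6923.
Likelihood ratio for E2 = 0.42/0.13 = 3.2308.
Posterior odds = prior odds × LR₁ × LR₂ = 0.66272.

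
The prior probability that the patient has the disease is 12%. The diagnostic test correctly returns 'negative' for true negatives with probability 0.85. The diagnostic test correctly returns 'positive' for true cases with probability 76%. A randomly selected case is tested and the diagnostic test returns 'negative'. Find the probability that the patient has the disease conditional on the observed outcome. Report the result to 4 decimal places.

Write H for 'the patient has the disease'. Prior odds H:¬H = 0.12/0.88 = 0.13636. For the 'negative' outcome, the likelihood ratio is 0.24/0.85 = 0.28235.
Posterior odds = 0.13636 × 0.28235 = 0.038503, so P(H|E) = 0.038503/(1+0.038503) = 0.0371.

P(H | E) ≈ 0.0371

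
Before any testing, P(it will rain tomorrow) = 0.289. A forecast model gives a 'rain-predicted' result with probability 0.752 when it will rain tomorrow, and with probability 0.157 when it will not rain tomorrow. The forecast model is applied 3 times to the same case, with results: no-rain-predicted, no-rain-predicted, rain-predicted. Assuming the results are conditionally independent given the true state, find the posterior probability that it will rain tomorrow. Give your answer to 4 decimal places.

With H the event that it will rain tomorrow, the joint likelihood of the observed sequence is P(data|H) = 0.248·0.248·0.752 = 0.046251 and P(data|¬H) = 0.843·0.843·0.157 = 0.11157.
Bayes: P(H|data) = 0.289·0.046251 / (0.289·0.046251 + 0.711·0.11157) = 0.013367/0.092694 = 0.1442.

Posterior P(H) ≈ 0.1442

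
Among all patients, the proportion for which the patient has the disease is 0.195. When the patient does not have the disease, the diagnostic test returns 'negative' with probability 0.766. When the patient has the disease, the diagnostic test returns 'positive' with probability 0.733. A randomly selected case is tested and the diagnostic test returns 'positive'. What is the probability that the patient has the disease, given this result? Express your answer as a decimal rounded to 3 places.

Write H for 'the patient has the disease'. Prior odds H:¬H = 0.195/0.805 = 0.24224. For the 'positive' outcome, the likelihood ratio is 0.733/0.234 = 3.1325.
Posterior odds = 0.24224 × 3.1325 = 0.75880, so P(H|E) = 0.75880/(1+0.75880) = 0.431.

P(H | E) ≈ 0.431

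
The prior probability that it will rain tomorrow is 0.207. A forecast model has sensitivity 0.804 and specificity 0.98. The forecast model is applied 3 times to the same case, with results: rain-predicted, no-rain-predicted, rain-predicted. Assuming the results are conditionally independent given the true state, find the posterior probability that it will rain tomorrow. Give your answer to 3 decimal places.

With H the event that it will rain tomorrow, the joint likelihood of the observed sequence is P(data|H) = 0.804·0.196·0.804 = 0.12670 and P(data|¬H) = 0.02·0.98·0.02 = 0.00039200.
Bayes: P(H|data) = 0.207·0.12670 / (0.207·0.12670 + 0.793·0.00039200) = 0.026226/0.026537 = 0.9883.

Posterior P(H) ≈ 0.988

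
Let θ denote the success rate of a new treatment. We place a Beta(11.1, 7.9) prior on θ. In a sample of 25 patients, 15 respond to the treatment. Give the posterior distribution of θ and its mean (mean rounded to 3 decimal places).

Posterior: Beta(26.1, 17.9); mean ≈ 0.593

The binomial likelihood is conjugate to the Beta prior: with 15 successes and 10 failures, the posterior is Beta(11.1+15, 7.9+10) = Beta(26.1, 17.9).
E[θ | data] = 26.1/(26.1+17.9) = 0.593.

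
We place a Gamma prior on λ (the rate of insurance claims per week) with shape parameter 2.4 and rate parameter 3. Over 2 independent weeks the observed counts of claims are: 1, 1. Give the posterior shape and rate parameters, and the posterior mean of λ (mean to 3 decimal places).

Posterior: Gamma(shape=4.4, rate=5); mean ≈ 0.880

Total count ∑xᵢ = 2 over n = 2 weeks.
Gamma is conjugate to the Poisson likelihood: posterior is Gamma(shape = 2.4+2 = 4.4, rate = 3+2 = 5).
E[λ | data] = 4.4/5 = 0.880.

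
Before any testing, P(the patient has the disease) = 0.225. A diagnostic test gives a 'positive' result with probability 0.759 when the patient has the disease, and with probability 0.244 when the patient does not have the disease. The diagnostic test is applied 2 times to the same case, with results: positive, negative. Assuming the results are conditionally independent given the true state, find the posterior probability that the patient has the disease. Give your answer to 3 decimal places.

Posterior P(H) ≈ 0.224

Let H be the event that the patient has the disease; start with P(H) = 0.225. P('positive'|H) = 0.759, P('positive'|¬H) = 0.244.
Update on result 1 ('positive'): P(H) ← 0.759·0.2250 / (0.759·0.2250 + 0.244·0.7750) = 0.17078/0.35988 = 0.4745.
Update on result 2 ('negative'): P(H) ← 0.241·0.4745 / (0.241·0.4745 + 0.756·0.5255) = 0.11436/0.51161 = 0.2235.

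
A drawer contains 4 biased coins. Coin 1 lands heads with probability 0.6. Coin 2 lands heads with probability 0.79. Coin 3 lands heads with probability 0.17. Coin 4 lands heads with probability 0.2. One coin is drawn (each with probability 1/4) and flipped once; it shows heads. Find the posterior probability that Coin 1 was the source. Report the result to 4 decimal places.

Tabulate prior·likelihood by source: [1] prior 0.25, lik 0.6, product 0.1500; [2] prior 0.25, lik 0.79, product 0.1975; [3] prior 0.25, lik 0.17, product 0.04250; [4] prior 0.25, lik 0.2, product 0.05000.
Normalizing constant = 0.44000; the posterior for Coin 1 is its product over the sum, 0.1500/0.44000 = 0.3409.

Posterior probability ≈ 0.3409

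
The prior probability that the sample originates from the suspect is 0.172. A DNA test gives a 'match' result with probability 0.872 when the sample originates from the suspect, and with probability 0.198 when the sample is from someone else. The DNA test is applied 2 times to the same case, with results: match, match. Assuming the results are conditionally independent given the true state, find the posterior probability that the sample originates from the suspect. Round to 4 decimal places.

Let H be the event that the sample originates from the suspect; start with P(H) = 0.172. P('match'|H) = 0.872, P('match'|¬H) = 0.198.
Update on result 1 ('match'): P(H) ← 0.872·0.1720 / (0.872·0.1720 + 0.198·0.8280) = 0.14998/0.31393 = 0.4778.
Update on result 2 ('match'): P(H) ← 0.872·0.4778 / (0.872·0.4778 + 0.198·0.5222) = 0.41661/0.52001 = 0.8012.

Posterior P(H) ≈ 0.8012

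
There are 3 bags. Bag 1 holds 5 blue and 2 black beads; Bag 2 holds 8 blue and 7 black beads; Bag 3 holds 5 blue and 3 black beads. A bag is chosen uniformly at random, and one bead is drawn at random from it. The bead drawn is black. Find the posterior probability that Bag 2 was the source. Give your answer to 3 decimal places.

Posterior probability ≈ 0.414

P(black|Bag 1) = 0.2857; P(black|Bag 2) = 0.4667; P(black|Bag 3) = 0.375.
Prior × likelihood for each source: 0.333333·0.2857=0.09524, 0.333333·0.4667=0.1556, 0.333333·0.375=0.1250. Summing gives P(black) = 0.37579.
P(Bag 2 | black) = 0.1556 / 0.37579 = 0.414.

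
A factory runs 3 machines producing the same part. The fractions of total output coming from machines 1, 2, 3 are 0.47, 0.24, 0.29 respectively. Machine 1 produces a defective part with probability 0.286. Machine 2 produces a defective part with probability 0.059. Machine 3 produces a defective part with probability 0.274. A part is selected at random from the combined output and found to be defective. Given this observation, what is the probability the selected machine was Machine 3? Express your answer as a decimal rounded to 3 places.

Posterior probability ≈ 0.348

P(defective|M1) = 0.286; P(defective|M2) = 0.059; P(defective|M3) = 0.274.
Prior × likelihood for each source: 0.47·0.286=0.1344, 0.24·0.059=0.01416, 0.29·0.274=0.07946. Summing gives P(defective) = 0.22804.
P(Machine 3 | defective) = 0.07946 / 0.22804 = 0.348.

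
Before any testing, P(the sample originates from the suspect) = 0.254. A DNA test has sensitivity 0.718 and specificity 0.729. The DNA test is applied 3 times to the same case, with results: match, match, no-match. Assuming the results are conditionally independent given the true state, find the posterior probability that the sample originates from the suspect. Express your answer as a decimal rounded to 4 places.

Posterior P(H) ≈ 0.4804

With H the event that the sample originates from the suspect, the joint likelihood of the observed sequence is P(data|H) = 0.718·0.718·0.282 = 0.14538 and P(data|¬H) = 0.271·0.271·0.729 = 0.053538.
Bayes: P(H|data) = 0.254·0.14538 / (0.254·0.14538 + 0.746·0.053538) = 0.036926/0.076866 = 0.4804.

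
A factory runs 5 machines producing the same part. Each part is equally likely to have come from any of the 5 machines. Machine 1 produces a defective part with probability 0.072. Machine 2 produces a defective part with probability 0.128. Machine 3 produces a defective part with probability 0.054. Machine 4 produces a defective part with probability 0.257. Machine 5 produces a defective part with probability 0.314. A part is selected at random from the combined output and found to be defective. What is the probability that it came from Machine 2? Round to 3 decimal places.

Posterior probability ≈ 0.155

Tabulate prior·likelihood by source: [1] prior 0.2, lik 0.072, product 0.01440; [2] prior 0.2, lik 0.128, product 0.02560; [3] prior 0.2, lik 0.054, product 0.01080; [4] prior 0.2, lik 0.257, product 0.05140; [5] prior 0.2, lik 0.314, product 0.06280.
Normalizing constant = 0.16500; the posterior for Machine 2 is its product over the sum, 0.02560/0.16500 = 0.155.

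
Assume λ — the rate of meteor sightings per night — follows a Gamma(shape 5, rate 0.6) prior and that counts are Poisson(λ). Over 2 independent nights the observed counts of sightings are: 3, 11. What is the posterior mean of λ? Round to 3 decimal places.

Posterior mean ≈ 7.308

Total count ∑xᵢ = 14 over n = 2 nights.
Gamma is conjugate to the Poisson likelihood: posterior is Gamma(shape = 5+14 = 19, rate = 0.6+2 = 2.6).
Posterior mean = shape/rate = 19/2.6 = 7.308.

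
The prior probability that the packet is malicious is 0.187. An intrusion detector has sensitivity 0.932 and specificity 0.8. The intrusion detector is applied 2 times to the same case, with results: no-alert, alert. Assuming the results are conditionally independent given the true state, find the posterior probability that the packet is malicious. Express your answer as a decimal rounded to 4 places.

Posterior P(H) ≈ 0.0835

Let H be the event that the packet is malicious; start with P(H) = 0.187. P('alert'|H) = 0.932, P('alert'|¬H) = 0.2.
Update on result 1 ('no-alert'): P(H) ← 0.068·0.1870 / (0.068·0.1870 + 0.8·0.8130) = 0.012716/0.66312 = 0.0192.
Update on result 2 ('alert'): P(H) ← 0.932·0.0192 / (0.932·0.0192 + 0.2·0.9808) = 0.017872/0.21404 = 0.0835.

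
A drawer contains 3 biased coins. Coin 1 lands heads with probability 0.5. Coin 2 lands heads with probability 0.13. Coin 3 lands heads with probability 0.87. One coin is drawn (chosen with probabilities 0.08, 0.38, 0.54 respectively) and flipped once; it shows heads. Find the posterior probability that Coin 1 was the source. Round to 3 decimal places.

P(heads|C1) = 0.5; P(heads|C2) = 0.13; P(heads|C3) = 0.87.
Prior × likelihood for each source: 0.08·0.5=0.04000, 0.38·0.13=0.04940, 0.54·0.87=0.4698. Summing gives P(heads) = 0.55920.
P(Coin 1 | heads) = 0.04000 / 0.55920 = 0.072.

Posterior probability ≈ 0.072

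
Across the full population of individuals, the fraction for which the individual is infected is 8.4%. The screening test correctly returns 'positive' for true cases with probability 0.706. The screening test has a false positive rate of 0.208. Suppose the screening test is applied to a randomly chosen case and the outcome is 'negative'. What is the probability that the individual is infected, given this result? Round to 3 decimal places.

P(H | E) ≈ 0.033

Write H for 'the individual is infected'. Prior odds H:¬H = 0.084/0.916 = 0.091703. For the 'negative' outcome, the likelihood ratio is 0.294/0.792 = 0.37121.
Posterior odds = 0.091703 × 0.37121 = 0.034041, so P(H|E) = 0.034041/(1+0.034041) = 0.033.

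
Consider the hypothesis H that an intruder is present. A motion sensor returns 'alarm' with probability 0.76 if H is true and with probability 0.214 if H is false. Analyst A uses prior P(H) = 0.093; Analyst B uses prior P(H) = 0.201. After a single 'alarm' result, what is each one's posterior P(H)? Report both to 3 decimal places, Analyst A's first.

Analyst A: 0.267; Analyst B: 0.472

The likelihood ratio for an 'alarm' result is 0.76/0.214 = 3.5514.
Analyst A: prior odds 0.093/0.907 = 0.10254; posterior odds 0.36415; posterior probability 0.267.
Analyst B: prior odds 0.201/0.799 = 0.25156; posterior odds 0.89341; posterior probability 0.472.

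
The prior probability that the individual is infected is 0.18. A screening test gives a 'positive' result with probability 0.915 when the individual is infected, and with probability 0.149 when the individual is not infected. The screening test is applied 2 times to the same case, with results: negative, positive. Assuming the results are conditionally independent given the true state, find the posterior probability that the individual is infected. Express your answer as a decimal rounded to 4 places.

Let H be the event that the individual is infected; start with P(H) = 0.18. P('positive'|H) = 0.915, P('positive'|¬H) = 0.149.
Update on result 1 ('negative'): P(H) ← 0.085·0.1800 / (0.085·0.1800 + 0.851·0.8200) = 0.015300/0.71312 = 0.0215.
Update on result 2 ('positive'): P(H) ← 0.915·0.0215 / (0.915·0.0215 + 0.149·0.9785) = 0.019631/0.16543 = 0.1187.

Posterior P(H) ≈ 0.1187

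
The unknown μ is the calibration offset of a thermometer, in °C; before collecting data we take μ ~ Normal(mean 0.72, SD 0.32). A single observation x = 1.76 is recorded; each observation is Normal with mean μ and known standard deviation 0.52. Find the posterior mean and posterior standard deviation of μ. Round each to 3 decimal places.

Posterior mean ≈ 1.006; posterior SD ≈ 0.273

With known σ, the Normal prior is conjugate. Weight on the data is w = (n/σ²)/(n/σ² + 1/τ₀²) = 3.69822/(3.69822+9.76562) = 0.27468.
Posterior mean = w·x̄ + (1−w)·μ₀ = 0.27468·1.76 + 0.72532·0.72 = 1.006. Posterior variance = 1/(3.69822+9.76562) = 0.0742730, so SD = 0.273.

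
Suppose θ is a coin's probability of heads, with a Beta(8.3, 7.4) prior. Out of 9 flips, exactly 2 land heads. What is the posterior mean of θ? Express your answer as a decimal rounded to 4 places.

Observing 2 successes and 7 failures updates Beta(8.3, 7.4) by adding the success and failure counts to the two shape parameters: α = 8.3+2 = 10.3, β = 7.4+7 = 14.4.
Posterior mean = α/(α+β) = 10.3/24.7 = 0.4170.

Posterior mean ≈ 0.4170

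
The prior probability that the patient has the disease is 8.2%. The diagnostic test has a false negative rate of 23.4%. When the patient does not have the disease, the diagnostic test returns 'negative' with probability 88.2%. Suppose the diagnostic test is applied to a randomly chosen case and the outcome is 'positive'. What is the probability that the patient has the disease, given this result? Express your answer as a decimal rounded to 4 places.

Let H be the event that the patient has the disease. P(H) = 0.082, so P(¬H) = 0.918. With E the 'positive' result, P(E|H) = 0.766 and P(E|¬H) = 0.118.
P(E) = 0.766·0.082 + 0.118·0.918 = 0.062812 + 0.10832 = 0.17114.
By Bayes' theorem, P(H|E) = 0.062812 / 0.17114 = 0.3670.

P(H | E) ≈ 0.3670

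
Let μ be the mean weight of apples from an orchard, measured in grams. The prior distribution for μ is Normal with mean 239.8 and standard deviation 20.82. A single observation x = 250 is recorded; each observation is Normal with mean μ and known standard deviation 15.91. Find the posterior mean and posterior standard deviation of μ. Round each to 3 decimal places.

Prior precision 1/τ₀² = 1/20.82² = 0.00230695; data precision n/σ² = 1/15.91² = 0.00395057.
Posterior precision = 0.00230695 + 0.00395057 = 0.00625752, giving posterior SD = 1/√0.00625752 = 12.642.
Posterior mean = (0.00230695·239.8 + 0.00395057·250) / 0.00625752 = 246.240.

Posterior mean ≈ 246.240; posterior SD ≈ 12.642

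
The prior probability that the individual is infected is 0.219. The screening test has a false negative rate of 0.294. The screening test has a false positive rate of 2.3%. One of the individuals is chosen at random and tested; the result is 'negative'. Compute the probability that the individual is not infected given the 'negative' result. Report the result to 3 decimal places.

P(¬H | E) ≈ 0.922

Let H be the event that the individual is infected. P(H) = 0.219, so P(¬H) = 0.781. With E the 'negative' result, P(E|H) = 0.294 and P(E|¬H) = 0.977.
P(E) = 0.294·0.219 + 0.977·0.781 = 0.064386 + 0.76304 = 0.82742.
By Bayes' theorem, P(H|E) = 0.064386 / 0.82742 = 0.078. Hence P(¬H|E) = 1 − 0.078 = 0.922.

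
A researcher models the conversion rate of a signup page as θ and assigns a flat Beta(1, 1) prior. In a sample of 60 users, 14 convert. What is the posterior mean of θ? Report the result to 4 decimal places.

Observing 14 successes and 46 failures updates Beta(1, 1) by adding the success and failure counts to the two shape parameters: α = 1+14 = 15, β = 1+46 = 47.
Posterior mean = α/(α+β) = 15/62 = 0.2419.

Posterior mean ≈ 0.2419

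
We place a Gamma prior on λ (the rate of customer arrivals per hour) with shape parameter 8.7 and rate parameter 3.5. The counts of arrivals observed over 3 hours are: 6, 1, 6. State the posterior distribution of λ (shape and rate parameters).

Posterior: Gamma(shape=21.7, rate=6.5)

Total count ∑xᵢ = 13 over n = 3 hours.
Gamma is conjugate to the Poisson likelihood: posterior is Gamma(shape = 8.7+13 = 21.7, rate = 3.5+3 = 6.5).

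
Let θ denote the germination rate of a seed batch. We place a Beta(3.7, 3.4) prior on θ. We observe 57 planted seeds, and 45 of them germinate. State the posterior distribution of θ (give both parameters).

Posterior: Beta(48.7, 15.4)

The binomial likelihood is conjugate to the Beta prior: with 45 successes and 12 failures, the posterior is Beta(3.7+45, 3.4+12) = Beta(48.7, 15.4).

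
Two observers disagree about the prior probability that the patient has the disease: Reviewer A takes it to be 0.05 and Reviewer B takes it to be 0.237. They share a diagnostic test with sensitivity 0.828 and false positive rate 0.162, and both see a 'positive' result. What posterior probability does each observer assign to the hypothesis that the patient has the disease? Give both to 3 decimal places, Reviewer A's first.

Reviewer A: 0.212; Reviewer B: 0.614

The likelihood ratio for a 'positive' result is 0.828/0.162 = 5.1111.
Reviewer A: prior odds 0.05/0.95 = 0.052632; posterior odds 0.26901; posterior probability 0.212.
Reviewer B: prior odds 0.237/0.763 = 0.31062; posterior odds 1.5876; posterior probability 0.614.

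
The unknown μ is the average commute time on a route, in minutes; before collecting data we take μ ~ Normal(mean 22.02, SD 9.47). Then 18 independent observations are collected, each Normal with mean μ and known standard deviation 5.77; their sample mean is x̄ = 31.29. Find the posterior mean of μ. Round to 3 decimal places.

Posterior mean ≈ 31.103

Prior precision 1/τ₀² = 1/9.47² = 0.0111506; data precision n/σ² = 18/5.77² = 0.540656.
Posterior precision = 0.0111506 + 0.540656 = 0.551806.
Posterior mean = (0.0111506·22.02 + 0.540656·31.29) / 0.551806 = 31.103.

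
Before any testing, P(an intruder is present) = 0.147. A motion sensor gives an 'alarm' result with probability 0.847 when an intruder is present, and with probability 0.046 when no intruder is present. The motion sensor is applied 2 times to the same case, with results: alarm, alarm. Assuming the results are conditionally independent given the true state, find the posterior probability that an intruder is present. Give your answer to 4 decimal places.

With H the event that an intruder is present, the joint likelihood of the observed sequence is P(data|H) = 0.847·0.847 = 0.71741 and P(data|¬H) = 0.046·0.046 = 0.0021160.
Bayes: P(H|data) = 0.147·0.71741 / (0.147·0.71741 + 0.853·0.0021160) = 0.10546/0.10726 = 0.9832.

Posterior P(H) ≈ 0.9832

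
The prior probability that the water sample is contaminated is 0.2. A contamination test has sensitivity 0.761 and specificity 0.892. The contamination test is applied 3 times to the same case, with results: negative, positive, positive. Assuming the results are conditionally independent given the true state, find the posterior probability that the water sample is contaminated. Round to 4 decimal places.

With H the event that the water sample is contaminated, the joint likelihood of the observed sequence is P(data|H) = 0.239·0.761·0.761 = 0.13841 and P(data|¬H) = 0.892·0.108·0.108 = 0.010404.
Bayes: P(H|data) = 0.2·0.13841 / (0.2·0.13841 + 0.8·0.010404) = 0.027682/0.036005 = 0.7688.

Posterior P(H) ≈ 0.7688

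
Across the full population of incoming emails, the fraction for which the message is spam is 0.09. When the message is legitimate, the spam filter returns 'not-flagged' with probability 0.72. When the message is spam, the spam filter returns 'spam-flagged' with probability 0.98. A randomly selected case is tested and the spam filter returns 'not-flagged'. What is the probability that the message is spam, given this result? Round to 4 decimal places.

P(H | E) ≈ 0.0027

Write H for 'the message is spam'. Prior odds H:¬H = 0.09/0.91 = 0.098901. For the 'not-flagged' outcome, the likelihood ratio is 0.02/0.72 = 0.027778.
Posterior odds = 0.098901 × 0.027778 = 0.0027473, so P(H|E) = 0.0027473/(1+0.0027473) = 0.0027.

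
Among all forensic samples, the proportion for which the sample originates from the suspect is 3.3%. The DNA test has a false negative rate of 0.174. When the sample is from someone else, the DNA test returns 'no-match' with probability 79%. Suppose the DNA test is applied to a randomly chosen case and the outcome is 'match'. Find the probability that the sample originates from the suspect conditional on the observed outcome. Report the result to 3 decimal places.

P(H | E) ≈ 0.118

Let H be the event that the sample originates from the suspect. P(H) = 0.033, so P(¬H) = 0.967. With E the 'match' result, P(E|H) = 0.826 and P(E|¬H) = 0.21.
P(E) = 0.826·0.033 + 0.21·0.967 = 0.027258 + 0.20307 = 0.23033.
By Bayes' theorem, P(H|E) = 0.027258 / 0.23033 = 0.118.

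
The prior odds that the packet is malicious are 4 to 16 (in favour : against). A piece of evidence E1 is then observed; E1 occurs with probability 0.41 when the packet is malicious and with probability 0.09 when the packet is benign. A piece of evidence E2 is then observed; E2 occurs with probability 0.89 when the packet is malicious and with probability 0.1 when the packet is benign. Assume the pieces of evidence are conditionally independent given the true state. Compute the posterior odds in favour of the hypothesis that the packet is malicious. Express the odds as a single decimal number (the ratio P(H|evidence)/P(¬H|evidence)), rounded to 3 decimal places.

Posterior odds ≈ 10.136

Prior odds = 4/16 = 0.25000.
Likelihood ratio for E1 = 0.41/0.09 = 4.5556.
Likelihood ratio for E2 = 0.89/0.1 = 8.9000.
Posterior odds = prior odds × LR₁ × LR₂ = 10.136.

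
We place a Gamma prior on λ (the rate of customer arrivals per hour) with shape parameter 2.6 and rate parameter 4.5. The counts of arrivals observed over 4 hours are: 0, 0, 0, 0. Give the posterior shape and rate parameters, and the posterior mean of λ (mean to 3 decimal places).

The Poisson likelihood adds the total count to the shape and the number of exposure periods to the rate. Here ∑xᵢ = 0 and n = 4, so shape 2.6→2.6 and rate 4.5→8.5.
Posterior mean = shape/rate = 2.6/8.5 = 0.306.

Posterior: Gamma(shape=2.6, rate=8.5); mean ≈ 0.306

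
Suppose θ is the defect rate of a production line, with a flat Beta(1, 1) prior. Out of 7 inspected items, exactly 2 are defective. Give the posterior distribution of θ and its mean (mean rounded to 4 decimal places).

Posterior: Beta(3, 6); mean ≈ 0.3333

Observing 2 successes and 5 failures updates Beta(1, 1) by adding the success and failure counts to the two shape parameters: α = 1+2 = 3, β = 1+5 = 6.
Posterior mean = α/(α+β) = 3/9 = 0.3333.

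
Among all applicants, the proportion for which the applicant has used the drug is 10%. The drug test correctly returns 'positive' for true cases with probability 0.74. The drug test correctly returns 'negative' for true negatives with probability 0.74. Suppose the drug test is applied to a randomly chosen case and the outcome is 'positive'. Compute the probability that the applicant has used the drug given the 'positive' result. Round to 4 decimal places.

Let H be the event that the applicant has used the drug. P(H) = 0.1, so P(¬H) = 0.9. With E the 'positive' result, P(E|H) = 0.74 and P(E|¬H) = 0.26.
P(E) = 0.74·0.1 + 0.26·0.9 = 0.074000 + 0.23400 = 0.30800.
By Bayes' theorem, P(H|E) = 0.074000 / 0.30800 = 0.2403.

P(H | E) ≈ 0.2403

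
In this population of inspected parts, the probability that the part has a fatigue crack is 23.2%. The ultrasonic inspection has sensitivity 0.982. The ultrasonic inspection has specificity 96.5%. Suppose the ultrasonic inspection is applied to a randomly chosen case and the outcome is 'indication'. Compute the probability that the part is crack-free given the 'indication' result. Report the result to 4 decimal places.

P(¬H | E) ≈ 0.1055

Let H be the event that the part has a fatigue crack. P(H) = 0.232, so P(¬H) = 0.768. With E the 'indication' result, P(E|H) = 0.982 and P(E|¬H) = 0.035.
P(E) = 0.982·0.232 + 0.035·0.768 = 0.22782 + 0.026880 = 0.25470.
By Bayes' theorem, P(H|E) = 0.22782 / 0.25470 = 0.8945. Hence P(¬H|E) = 1 − 0.8945 = 0.1055.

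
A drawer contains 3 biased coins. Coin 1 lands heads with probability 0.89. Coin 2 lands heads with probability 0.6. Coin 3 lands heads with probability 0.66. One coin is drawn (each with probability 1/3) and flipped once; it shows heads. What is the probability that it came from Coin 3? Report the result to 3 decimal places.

Tabulate prior·likelihood by source: [1] prior 0.333333, lik 0.89, product 0.2967; [2] prior 0.333333, lik 0.6, product 0.2000; [3] prior 0.333333, lik 0.66, product 0.2200.
Normalizing constant = 0.71667; the posterior for Coin 3 is its product over the sum, 0.2200/0.71667 = 0.307.

Posterior probability ≈ 0.307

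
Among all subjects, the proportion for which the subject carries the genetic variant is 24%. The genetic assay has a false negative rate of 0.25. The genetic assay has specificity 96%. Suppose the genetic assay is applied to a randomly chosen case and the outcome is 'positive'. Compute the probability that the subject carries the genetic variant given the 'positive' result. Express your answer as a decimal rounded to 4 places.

Write H for 'the subject carries the genetic variant'. Prior odds H:¬H = 0.24/0.76 = 0.31579. For the 'positive' outcome, the likelihood ratio is 0.75/0.04 = 18.750.
Posterior odds = 0.31579 × 18.750 = 5.9211, so P(H|E) = 5.9211/(1+5.9211) = 0.8555.

P(H | E) ≈ 0.8555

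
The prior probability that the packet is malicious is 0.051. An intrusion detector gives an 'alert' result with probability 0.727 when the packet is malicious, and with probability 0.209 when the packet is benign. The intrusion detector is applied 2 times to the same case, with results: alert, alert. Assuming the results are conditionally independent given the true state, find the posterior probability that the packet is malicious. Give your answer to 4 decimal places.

Let H be the event that the packet is malicious; start with P(H) = 0.051. P('alert'|H) = 0.727, P('alert'|¬H) = 0.209.
Update on result 1 ('alert'): P(H) ← 0.727·0.0510 / (0.727·0.0510 + 0.209·0.9490) = 0.037077/0.23542 = 0.1575.
Update on result 2 ('alert'): P(H) ← 0.727·0.1575 / (0.727·0.1575 + 0.209·0.8425) = 0.11450/0.29058 = 0.3940.

Posterior P(H) ≈ 0.3940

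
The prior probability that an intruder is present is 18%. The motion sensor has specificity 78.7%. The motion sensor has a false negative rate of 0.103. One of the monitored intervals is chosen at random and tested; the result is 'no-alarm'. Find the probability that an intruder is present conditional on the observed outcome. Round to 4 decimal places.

P(H | E) ≈ 0.0279

Let H be the event that an intruder is present. P(H) = 0.18, so P(¬H) = 0.82. With E the 'no-alarm' result, P(E|H) = 0.103 and P(E|¬H) = 0.787.
P(E) = 0.103·0.18 + 0.787·0.82 = 0.018540 + 0.64534 = 0.66388.
By Bayes' theorem, P(H|E) = 0.018540 / 0.66388 = 0.0279.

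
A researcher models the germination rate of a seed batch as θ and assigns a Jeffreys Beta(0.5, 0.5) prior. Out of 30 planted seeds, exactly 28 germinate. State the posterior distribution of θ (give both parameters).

The binomial likelihood is conjugate to the Beta prior: with 28 successes and 2 failures, the posterior is Beta(0.5+28, 0.5+2) = Beta(28.5, 2.5).

Posterior: Beta(28.5, 2.5)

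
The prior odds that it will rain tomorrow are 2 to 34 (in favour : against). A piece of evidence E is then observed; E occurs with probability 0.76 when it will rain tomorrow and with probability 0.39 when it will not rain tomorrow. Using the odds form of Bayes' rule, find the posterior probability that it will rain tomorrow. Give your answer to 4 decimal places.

Prior odds = 2/34 = 0.058824. In log-odds, ln(0.058824) = -2.8332.
Add log likelihood ratio: ln(1.9487) = 0.66717.
Posterior log-odds = -2.1660, so posterior odds = exp(-2.1660) = 0.11463. Converting, P(H|E) = 0.11463/1.1146 = 0.1028.

Posterior probability ≈ 0.1028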